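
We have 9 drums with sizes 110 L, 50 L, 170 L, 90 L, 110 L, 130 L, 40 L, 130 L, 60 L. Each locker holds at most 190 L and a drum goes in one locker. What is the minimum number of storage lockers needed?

6

Total = 170 + 130 + 130 + 110 + 110 + 90 + 60 + 50 + 40 = 890 L.
Lower bound: ⌈890/190⌉ = 5 storage lockers.
A packing using 6 storage lockers:
  locker 1: 170 = 170
  locker 2: 130 + 60 = 190
  locker 3: 130 + 50 = 180
  locker 4: 110 + 40 = 150
  locker 5: 110 = 110
  locker 6: 90 = 90
No arrangement into 5 storage lockers stays within capacity, so 6 is optimal.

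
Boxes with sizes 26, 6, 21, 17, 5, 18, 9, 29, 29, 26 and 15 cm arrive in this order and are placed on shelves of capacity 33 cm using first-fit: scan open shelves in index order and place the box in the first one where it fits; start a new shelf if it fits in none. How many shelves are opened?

  26 → shelf 1 (new)  [load 26/33]
  6 → shelf 1  [load 32/33]
  21 → shelf 2 (new)  [load 21/33]
  17 → shelf 3 (new)  [load 17/33]
  5 → shelf 2  [load 26/33]
  18 → shelf 4 (new)  [load 18/33]
  9 → shelf 3  [load 26/33]
  29 → shelf 5 (new)  [load 29/33]
  29 → shelf 6 (new)  [load 29/33]
  26 → shelf 7 (new)  [load 26/33]
  15 → shelf 4  [load 33/33]
7 shelves opened.

7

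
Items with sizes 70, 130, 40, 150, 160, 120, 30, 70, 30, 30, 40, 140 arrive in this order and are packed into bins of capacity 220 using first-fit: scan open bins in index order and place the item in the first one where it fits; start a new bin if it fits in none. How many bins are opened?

  70 → bin 1 (new)  [load 70/220]
  130 → bin 1  [load 200/220]
  40 → bin 2 (new)  [load 40/220]
  150 → bin 2  [load 190/220]
  160 → bin 3 (new)  [load 160/220]
  120 → bin 4 (new)  [load 120/220]
  30 → bin 2  [load 220/220]
  70 → bin 4  [load 190/220]
  30 → bin 3  [load 190/220]
  30 → bin 3  [load 220/220]
  40 → bin 5 (new)  [load 40/220]
  140 → bin 5  [load 180/220]
5 bins opened.

5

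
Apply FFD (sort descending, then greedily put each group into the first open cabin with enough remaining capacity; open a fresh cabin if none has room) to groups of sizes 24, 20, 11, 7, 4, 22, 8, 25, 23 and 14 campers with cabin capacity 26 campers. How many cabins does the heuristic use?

Sorted descending: 25, 24, 23, 22, 20, 14, 11, 8, 7, 4.
  25 → cabin 1 (new)  [load 25/26]
  24 → cabin 2 (new)  [load 24/26]
  23 → cabin 3 (new)  [load 23/26]
  22 → cabin 4 (new)  [load 22/26]
  20 → cabin 5 (new)  [load 20/26]
  14 → cabin 6 (new)  [load 14/26]
  11 → cabin 6  [load 25/26]
  8 → cabin 7 (new)  [load 8/26]
  7 → cabin 7  [load 15/26]
  4 → cabin 4  [load 26/26]
7 cabins opened.

7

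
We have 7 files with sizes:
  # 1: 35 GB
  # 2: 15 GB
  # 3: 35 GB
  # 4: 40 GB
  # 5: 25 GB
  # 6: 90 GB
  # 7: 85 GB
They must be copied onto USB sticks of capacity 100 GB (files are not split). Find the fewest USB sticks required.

Total = 90 + 85 + 40 + 35 + 35 + 25 + 15 = 325 GB.
Lower bound: ⌈325/100⌉ = 4 USB sticks.
A packing using 4 USB sticks:
  USB stick 1: 90 = 90
  USB stick 2: 85 + 15 = 100
  USB stick 3: 40 + 35 + 25 = 100
  USB stick 4: 35 = 35
This matches the lower bound, so 4 is optimal.

4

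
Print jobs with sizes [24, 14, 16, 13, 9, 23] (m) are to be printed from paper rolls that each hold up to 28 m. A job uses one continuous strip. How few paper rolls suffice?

Total = 24 + 23 + 16 + 14 + 13 + 9 = 99 m.
Lower bound: ⌈99/28⌉ = 4 paper rolls.
A packing using 4 paper rolls:
  roll 1: 24 = 24
  roll 2: 23 = 23
  roll 3: 16 + 9 = 25
  roll 4: 14 + 13 = 27
This matches the lower bound, so 4 is optimal.

4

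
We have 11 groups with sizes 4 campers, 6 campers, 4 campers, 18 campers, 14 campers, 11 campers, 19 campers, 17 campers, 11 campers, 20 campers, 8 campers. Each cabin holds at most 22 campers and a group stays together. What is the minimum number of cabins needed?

7

Total = 20 + 19 + 18 + 17 + 14 + 11 + 11 + 8 + 6 + 4 + 4 = 132 campers.
Lower bound: ⌈132/22⌉ = 6 cabins.
A packing using 7 cabins:
  cabin 1: 20 = 20
  cabin 2: 19 = 19
  cabin 3: 18 + 4 = 22
  cabin 4: 17 + 4 = 21
  cabin 5: 14 + 8 = 22
  cabin 6: 11 + 11 = 22
  cabin 7: 6 = 6
No arrangement into 6 cabins stays within capacity, so 7 is optimal.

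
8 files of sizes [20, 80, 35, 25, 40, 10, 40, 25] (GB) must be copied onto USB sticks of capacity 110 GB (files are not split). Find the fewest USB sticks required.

Total = 80 + 40 + 40 + 35 + 25 + 25 + 20 + 10 = 275 GB.
Lower bound: ⌈275/110⌉ = 3 USB sticks.
A packing using 3 USB sticks:
  USB stick 1: 80 + 25 = 105
  USB stick 2: 40 + 40 + 25 = 105
  USB stick 3: 35 + 20 + 10 = 65
This matches the lower bound, so 3 is optimal.

3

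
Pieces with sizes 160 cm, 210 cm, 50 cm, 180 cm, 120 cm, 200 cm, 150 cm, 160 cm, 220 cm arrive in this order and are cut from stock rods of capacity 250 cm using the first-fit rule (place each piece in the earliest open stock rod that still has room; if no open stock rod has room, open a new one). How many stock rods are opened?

8

  160 → stock rod 1 (new)  [load 160/250]
  210 → stock rod 2 (new)  [load 210/250]
  50 → stock rod 1  [load 210/250]
  180 → stock rod 3 (new)  [load 180/250]
  120 → stock rod 4 (new)  [load 120/250]
  200 → stock rod 5 (new)  [load 200/250]
  150 → stock rod 6 (new)  [load 150/250]
  160 → stock rod 7 (new)  [load 160/250]
  220 → stock rod 8 (new)  [load 220/250]
8 stock rods opened.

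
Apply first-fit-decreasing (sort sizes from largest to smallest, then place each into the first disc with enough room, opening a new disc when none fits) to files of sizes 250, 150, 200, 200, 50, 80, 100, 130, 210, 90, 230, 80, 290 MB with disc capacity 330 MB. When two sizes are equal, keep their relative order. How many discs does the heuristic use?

7

Sorted descending: 290, 250, 230, 210, 200, 200, 150, 130, 100, 90, 80, 80, 50.
  290 → disc 1 (new)  [load 290/330]
  250 → disc 2 (new)  [load 250/330]
  230 → disc 3 (new)  [load 230/330]
  210 → disc 4 (new)  [load 210/330]
  200 → disc 5 (new)  [load 200/330]
  200 → disc 6 (new)  [load 200/330]
  150 → disc 7 (new)  [load 150/330]
  130 → disc 5  [load 330/330]
  100 → disc 3  [load 330/330]
  90 → disc 4  [load 300/330]
  80 → disc 2  [load 330/330]
  80 → disc 6  [load 280/330]
  50 → disc 6  [load 330/330]
7 discs opened.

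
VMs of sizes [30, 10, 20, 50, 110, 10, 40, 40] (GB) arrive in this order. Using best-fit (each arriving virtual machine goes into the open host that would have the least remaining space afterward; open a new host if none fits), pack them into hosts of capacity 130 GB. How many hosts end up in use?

3

  30 → host 1 (new)  [load 30/130]
  10 → host 1  [load 40/130]
  20 → host 1  [load 60/130]
  50 → host 1  [load 110/130]
  110 → host 2 (new)  [load 110/130]
  10 → host 1  [load 120/130]
  40 → host 3 (new)  [load 40/130]
  40 → host 3  [load 80/130]
3 hosts opened.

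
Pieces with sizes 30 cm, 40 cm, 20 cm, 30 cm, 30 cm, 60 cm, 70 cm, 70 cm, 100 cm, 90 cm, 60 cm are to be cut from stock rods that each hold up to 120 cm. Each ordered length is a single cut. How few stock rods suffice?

6

Total = 100 + 90 + 70 + 70 + 60 + 60 + 40 + 30 + 30 + 30 + 20 = 600 cm.
Lower bound: ⌈600/120⌉ = 5 stock rods.
A packing using 6 stock rods:
  stock rod 1: 100 + 20 = 120
  stock rod 2: 90 + 30 = 120
  stock rod 3: 70 + 40 = 110
  stock rod 4: 70 + 30 = 100
  stock rod 5: 60 + 60 = 120
  stock rod 6: 30 = 30
No arrangement into 5 stock rods stays within capacity, so 6 is optimal.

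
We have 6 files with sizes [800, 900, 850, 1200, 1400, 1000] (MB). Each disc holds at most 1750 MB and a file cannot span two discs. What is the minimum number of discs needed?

5

Total = 1400 + 1200 + 1000 + 900 + 850 + 800 = 6150 MB.
Lower bound: ⌈6150/1750⌉ = 4 discs.
A packing using 5 discs:
  disc 1: 1400 = 1400
  disc 2: 1200 = 1200
  disc 3: 1000 = 1000
  disc 4: 900 + 850 = 1750
  disc 5: 800 = 800
No arrangement into 4 discs stays within capacity, so 5 is optimal.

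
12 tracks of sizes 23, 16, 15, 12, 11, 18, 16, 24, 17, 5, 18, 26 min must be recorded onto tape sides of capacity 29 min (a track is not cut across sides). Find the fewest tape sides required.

Total = 26 + 24 + 23 + 18 + 18 + 17 + 16 + 16 + 15 + 12 + 11 + 5 = 201 min.
Lower bound: ⌈201/29⌉ = 7 tape sides.
Also, 9 tracks each exceed 29/2 min, and no two of those can share a side, so at least 9 tape sides are needed.
A packing using 9 tape sides:
  side 1: 26 = 26
  side 2: 24 + 5 = 29
  side 3: 23 = 23
  side 4: 18 + 11 = 29
  side 5: 18 = 18
  side 6: 17 + 12 = 29
  side 7: 16 = 16
  side 8: 16 = 16
  side 9: 15 = 15
This matches the lower bound, so 9 is optimal.

9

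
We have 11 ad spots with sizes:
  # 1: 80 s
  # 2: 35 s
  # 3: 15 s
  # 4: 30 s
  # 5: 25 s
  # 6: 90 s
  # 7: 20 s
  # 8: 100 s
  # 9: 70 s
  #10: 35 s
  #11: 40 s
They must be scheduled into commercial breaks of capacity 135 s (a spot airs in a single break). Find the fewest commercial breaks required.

Total = 100 + 90 + 80 + 70 + 40 + 35 + 35 + 30 + 25 + 20 + 15 = 540 s.
Lower bound: ⌈540/135⌉ = 4 commercial breaks.
A packing using 4 commercial breaks:
  break 1: 100 + 35 = 135
  break 2: 90 + 25 + 20 = 135
  break 3: 80 + 40 + 15 = 135
  break 4: 70 + 35 + 30 = 135
This matches the lower bound, so 4 is optimal.

4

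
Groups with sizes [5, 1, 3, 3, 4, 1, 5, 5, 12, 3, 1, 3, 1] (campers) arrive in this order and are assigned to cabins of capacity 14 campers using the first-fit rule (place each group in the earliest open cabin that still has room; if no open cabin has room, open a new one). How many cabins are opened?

  5 → cabin 1 (new)  [load 5/14]
  1 → cabin 1  [load 6/14]
  3 → cabin 1  [load 9/14]
  3 → cabin 1  [load 12/14]
  4 → cabin 2 (new)  [load 4/14]
  1 → cabin 1  [load 13/14]
  5 → cabin 2  [load 9/14]
  5 → cabin 2  [load 14/14]
  12 → cabin 3 (new)  [load 12/14]
  3 → cabin 4 (new)  [load 3/14]
  1 → cabin 1  [load 14/14]
  3 → cabin 4  [load 6/14]
  1 → cabin 3  [load 13/14]
4 cabins opened.

4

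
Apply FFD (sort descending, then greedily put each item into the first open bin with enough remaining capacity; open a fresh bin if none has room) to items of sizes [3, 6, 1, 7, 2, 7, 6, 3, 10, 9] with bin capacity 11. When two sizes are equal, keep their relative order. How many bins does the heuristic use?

6

Sorted descending: 10, 9, 7, 7, 6, 6, 3, 3, 2, 1.
  10 → bin 1 (new)  [load 10/11]
  9 → bin 2 (new)  [load 9/11]
  7 → bin 3 (new)  [load 7/11]
  7 → bin 4 (new)  [load 7/11]
  6 → bin 5 (new)  [load 6/11]
  6 → bin 6 (new)  [load 6/11]
  3 → bin 3  [load 10/11]
  3 → bin 4  [load 10/11]
  2 → bin 2  [load 11/11]
  1 → bin 1  [load 11/11]
6 bins opened.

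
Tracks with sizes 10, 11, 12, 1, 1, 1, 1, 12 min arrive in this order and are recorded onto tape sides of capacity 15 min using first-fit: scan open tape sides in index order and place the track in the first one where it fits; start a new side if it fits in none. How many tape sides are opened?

4

  10 → side 1 (new)  [load 10/15]
  11 → side 2 (new)  [load 11/15]
  12 → side 3 (new)  [load 12/15]
  1 → side 1  [load 11/15]
  1 → side 1  [load 12/15]
  1 → side 1  [load 13/15]
  1 → side 1  [load 14/15]
  12 → side 4 (new)  [load 12/15]
4 tape sides opened.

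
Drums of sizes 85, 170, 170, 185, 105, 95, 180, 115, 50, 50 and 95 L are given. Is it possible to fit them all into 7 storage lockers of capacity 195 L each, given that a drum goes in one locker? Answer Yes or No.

Total = 1300 L; ⌈1300/195⌉ = 7.
The bound of 7 does not rule out 7, but exhaustive search shows no assignment into 7 storage lockers of capacity 195 L exists — the minimum is 8.

No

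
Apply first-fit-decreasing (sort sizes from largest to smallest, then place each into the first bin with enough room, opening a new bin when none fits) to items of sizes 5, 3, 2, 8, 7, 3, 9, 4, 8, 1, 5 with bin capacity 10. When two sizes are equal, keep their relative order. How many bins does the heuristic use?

Sorted descending: 9, 8, 8, 7, 5, 5, 4, 3, 3, 2, 1.
  9 → bin 1 (new)  [load 9/10]
  8 → bin 2 (new)  [load 8/10]
  8 → bin 3 (new)  [load 8/10]
  7 → bin 4 (new)  [load 7/10]
  5 → bin 5 (new)  [load 5/10]
  5 → bin 5  [load 10/10]
  4 → bin 6 (new)  [load 4/10]
  3 → bin 4  [load 10/10]
  3 → bin 6  [load 7/10]
  2 → bin 2  [load 10/10]
  1 → bin 1  [load 10/10]
6 bins opened.

6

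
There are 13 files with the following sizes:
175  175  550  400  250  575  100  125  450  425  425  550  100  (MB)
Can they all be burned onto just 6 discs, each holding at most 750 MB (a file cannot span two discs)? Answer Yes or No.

Total = 4300 MB; ⌈4300/750⌉ = 6.
7 files each exceed half the capacity and cannot share a disc, forcing at least 7 discs.
At least 7 discs are required, but only 6 are allowed.

No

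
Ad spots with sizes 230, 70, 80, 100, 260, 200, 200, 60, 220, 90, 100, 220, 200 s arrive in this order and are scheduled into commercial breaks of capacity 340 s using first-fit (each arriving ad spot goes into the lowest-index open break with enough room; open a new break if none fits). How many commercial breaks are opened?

  230 → break 1 (new)  [load 230/340]
  70 → break 1  [load 300/340]
  80 → break 2 (new)  [load 80/340]
  100 → break 2  [load 180/340]
  260 → break 3 (new)  [load 260/340]
  200 → break 4 (new)  [load 200/340]
  200 → break 5 (new)  [load 200/340]
  60 → break 2  [load 240/340]
  220 → break 6 (new)  [load 220/340]
  90 → break 2  [load 330/340]
  100 → break 4  [load 300/340]
  220 → break 7 (new)  [load 220/340]
  200 → break 8 (new)  [load 200/340]
8 commercial breaks opened.

8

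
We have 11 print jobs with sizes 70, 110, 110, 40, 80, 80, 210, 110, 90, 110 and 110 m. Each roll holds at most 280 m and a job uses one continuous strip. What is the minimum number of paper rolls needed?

5

Total = 210 + 110 + 110 + 110 + 110 + 110 + 90 + 80 + 80 + 70 + 40 = 1120 m.
Lower bound: ⌈1120/280⌉ = 4 paper rolls.
A packing using 5 paper rolls:
  roll 1: 210 + 70 = 280
  roll 2: 110 + 110 + 40 = 260
  roll 3: 110 + 110 = 220
  roll 4: 110 + 90 + 80 = 280
  roll 5: 80 = 80
No arrangement into 4 paper rolls stays within capacity, so 5 is optimal.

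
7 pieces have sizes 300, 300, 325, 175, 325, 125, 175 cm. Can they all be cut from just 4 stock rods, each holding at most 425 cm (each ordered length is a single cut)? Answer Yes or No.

Total = 1725 cm; ⌈1725/425⌉ = 5.
At least 5 stock rods are required, but only 4 are allowed.

No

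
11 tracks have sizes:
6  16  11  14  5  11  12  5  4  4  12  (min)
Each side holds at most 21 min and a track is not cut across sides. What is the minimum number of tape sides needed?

6

Total = 16 + 14 + 12 + 12 + 11 + 11 + 6 + 5 + 5 + 4 + 4 = 100 min.
Lower bound: ⌈100/21⌉ = 5 tape sides.
Also, 6 tracks each exceed 21/2 min, and no two of those can share a side, so at least 6 tape sides are needed.
A packing using 6 tape sides:
  side 1: 16 + 5 = 21
  side 2: 14 + 6 = 20
  side 3: 12 + 5 + 4 = 21
  side 4: 12 + 4 = 16
  side 5: 11 = 11
  side 6: 11 = 11
This matches the lower bound, so 6 is optimal.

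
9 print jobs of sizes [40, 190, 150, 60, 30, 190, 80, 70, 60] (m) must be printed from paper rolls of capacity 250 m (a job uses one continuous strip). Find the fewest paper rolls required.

Total = 190 + 190 + 150 + 80 + 70 + 60 + 60 + 40 + 30 = 870 m.
Lower bound: ⌈870/250⌉ = 4 paper rolls.
A packing using 4 paper rolls:
  roll 1: 190 + 60 = 250
  roll 2: 190 + 60 = 250
  roll 3: 150 + 80 = 230
  roll 4: 70 + 40 + 30 = 140
This matches the lower bound, so 4 is optimal.

4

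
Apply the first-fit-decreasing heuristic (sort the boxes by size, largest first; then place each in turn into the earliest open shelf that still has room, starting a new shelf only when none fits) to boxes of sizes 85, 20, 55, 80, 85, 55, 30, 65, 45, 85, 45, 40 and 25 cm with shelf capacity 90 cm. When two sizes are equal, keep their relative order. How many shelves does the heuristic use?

Sorted descending: 85, 85, 85, 80, 65, 55, 55, 45, 45, 40, 30, 25, 20.
  85 → shelf 1 (new)  [load 85/90]
  85 → shelf 2 (new)  [load 85/90]
  85 → shelf 3 (new)  [load 85/90]
  80 → shelf 4 (new)  [load 80/90]
  65 → shelf 5 (new)  [load 65/90]
  55 → shelf 6 (new)  [load 55/90]
  55 → shelf 7 (new)  [load 55/90]
  45 → shelf 8 (new)  [load 45/90]
  45 → shelf 8  [load 90/90]
  40 → shelf 9 (new)  [load 40/90]
  30 → shelf 6  [load 85/90]
  25 → shelf 5  [load 90/90]
  20 → shelf 7  [load 75/90]
9 shelves opened.

9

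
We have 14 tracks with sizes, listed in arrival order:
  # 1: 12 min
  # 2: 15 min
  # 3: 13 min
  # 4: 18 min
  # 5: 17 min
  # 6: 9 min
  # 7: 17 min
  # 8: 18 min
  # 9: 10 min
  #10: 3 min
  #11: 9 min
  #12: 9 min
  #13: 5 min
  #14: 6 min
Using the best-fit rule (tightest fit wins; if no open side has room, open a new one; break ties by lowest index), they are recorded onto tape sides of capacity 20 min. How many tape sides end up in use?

9

  12 → side 1 (new)  [load 12/20]
  15 → side 2 (new)  [load 15/20]
  13 → side 3 (new)  [load 13/20]
  18 → side 4 (new)  [load 18/20]
  17 → side 5 (new)  [load 17/20]
  9 → side 6 (new)  [load 9/20]
  17 → side 7 (new)  [load 17/20]
  18 → side 8 (new)  [load 18/20]
  10 → side 6  [load 19/20]
  3 → side 5  [load 20/20]
  9 → side 9 (new)  [load 9/20]
  9 → side 9  [load 18/20]
  5 → side 2  [load 20/20]
  6 → side 3  [load 19/20]
9 tape sides opened.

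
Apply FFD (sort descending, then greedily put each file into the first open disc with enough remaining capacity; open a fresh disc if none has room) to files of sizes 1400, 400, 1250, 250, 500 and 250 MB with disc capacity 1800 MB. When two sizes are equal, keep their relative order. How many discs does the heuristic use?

3

Sorted descending: 1400, 1250, 500, 400, 250, 250.
  1400 → disc 1 (new)  [load 1400/1800]
  1250 → disc 2 (new)  [load 1250/1800]
  500 → disc 2  [load 1750/1800]
  400 → disc 1  [load 1800/1800]
  250 → disc 3 (new)  [load 250/1800]
  250 → disc 3  [load 500/1800]
3 discs opened.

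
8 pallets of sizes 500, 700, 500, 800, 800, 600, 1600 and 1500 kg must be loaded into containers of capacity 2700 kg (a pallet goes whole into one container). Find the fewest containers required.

3

Total = 1600 + 1500 + 800 + 800 + 700 + 600 + 500 + 500 = 7000 kg.
Lower bound: ⌈7000/2700⌉ = 3 containers.
A packing using 3 containers:
  container 1: 1600 + 800 = 2400
  container 2: 1500 + 800 = 2300
  container 3: 700 + 600 + 500 + 500 = 2300
This matches the lower bound, so 3 is optimal.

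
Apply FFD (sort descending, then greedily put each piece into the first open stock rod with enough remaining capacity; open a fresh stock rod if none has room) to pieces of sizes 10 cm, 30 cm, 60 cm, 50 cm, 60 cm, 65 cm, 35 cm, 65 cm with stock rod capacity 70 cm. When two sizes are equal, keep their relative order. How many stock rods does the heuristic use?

6

Sorted descending: 65, 65, 60, 60, 50, 35, 30, 10.
  65 → stock rod 1 (new)  [load 65/70]
  65 → stock rod 2 (new)  [load 65/70]
  60 → stock rod 3 (new)  [load 60/70]
  60 → stock rod 4 (new)  [load 60/70]
  50 → stock rod 5 (new)  [load 50/70]
  35 → stock rod 6 (new)  [load 35/70]
  30 → stock rod 6  [load 65/70]
  10 → stock rod 3  [load 70/70]
6 stock rods opened.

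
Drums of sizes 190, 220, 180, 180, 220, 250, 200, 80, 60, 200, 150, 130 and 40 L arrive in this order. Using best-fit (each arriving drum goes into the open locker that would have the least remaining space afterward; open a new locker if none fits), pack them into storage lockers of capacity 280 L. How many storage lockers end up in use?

9

  190 → locker 1 (new)  [load 190/280]
  220 → locker 2 (new)  [load 220/280]
  180 → locker 3 (new)  [load 180/280]
  180 → locker 4 (new)  [load 180/280]
  220 → locker 5 (new)  [load 220/280]
  250 → locker 6 (new)  [load 250/280]
  200 → locker 7 (new)  [load 200/280]
  80 → locker 7  [load 280/280]
  60 → locker 2  [load 280/280]
  200 → locker 8 (new)  [load 200/280]
  150 → locker 9 (new)  [load 150/280]
  130 → locker 9  [load 280/280]
  40 → locker 5  [load 260/280]
9 storage lockers opened.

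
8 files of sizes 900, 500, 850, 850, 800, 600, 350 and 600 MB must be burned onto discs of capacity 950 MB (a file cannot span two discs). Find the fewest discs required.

7

Total = 900 + 850 + 850 + 800 + 600 + 600 + 500 + 350 = 5450 MB.
Lower bound: ⌈5450/950⌉ = 6 discs.
Also, 7 files each exceed 475 MB, and no two of those can share a disc, so at least 7 discs are needed.
A packing using 7 discs:
  disc 1: 900 = 900
  disc 2: 850 = 850
  disc 3: 850 = 850
  disc 4: 800 = 800
  disc 5: 600 + 350 = 950
  disc 6: 600 = 600
  disc 7: 500 = 500
This matches the lower bound, so 7 is optimal.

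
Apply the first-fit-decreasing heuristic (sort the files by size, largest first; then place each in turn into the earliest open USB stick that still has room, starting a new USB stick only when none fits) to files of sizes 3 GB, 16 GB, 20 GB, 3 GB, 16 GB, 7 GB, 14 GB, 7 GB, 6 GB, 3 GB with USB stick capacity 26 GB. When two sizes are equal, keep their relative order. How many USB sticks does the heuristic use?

Sorted descending: 20, 16, 16, 14, 7, 7, 6, 3, 3, 3.
  20 → USB stick 1 (new)  [load 20/26]
  16 → USB stick 2 (new)  [load 16/26]
  16 → USB stick 3 (new)  [load 16/26]
  14 → USB stick 4 (new)  [load 14/26]
  7 → USB stick 2  [load 23/26]
  7 → USB stick 3  [load 23/26]
  6 → USB stick 1  [load 26/26]
  3 → USB stick 2  [load 26/26]
  3 → USB stick 3  [load 26/26]
  3 → USB stick 4  [load 17/26]
4 USB sticks opened.

4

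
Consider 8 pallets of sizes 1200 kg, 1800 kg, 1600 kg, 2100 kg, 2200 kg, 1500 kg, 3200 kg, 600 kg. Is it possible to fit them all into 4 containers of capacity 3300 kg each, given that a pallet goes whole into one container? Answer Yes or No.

No

Total = 14200 kg; ⌈14200/3300⌉ = 5.
At least 5 containers are required, but only 4 are allowed.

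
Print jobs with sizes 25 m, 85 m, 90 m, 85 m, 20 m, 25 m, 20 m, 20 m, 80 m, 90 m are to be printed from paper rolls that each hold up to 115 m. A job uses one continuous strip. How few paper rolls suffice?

Total = 90 + 90 + 85 + 85 + 80 + 25 + 25 + 20 + 20 + 20 = 540 m.
Lower bound: ⌈540/115⌉ = 5 paper rolls.
A packing using 5 paper rolls:
  roll 1: 90 + 25 = 115
  roll 2: 90 + 25 = 115
  roll 3: 85 + 20 = 105
  roll 4: 85 + 20 = 105
  roll 5: 80 + 20 = 100
This matches the lower bound, so 5 is optimal.

5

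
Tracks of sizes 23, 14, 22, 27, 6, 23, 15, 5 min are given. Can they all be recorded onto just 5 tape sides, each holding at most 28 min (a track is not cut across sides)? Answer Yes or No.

No

Total = 135 min; ⌈135/28⌉ = 5.
The bound of 5 does not rule out 5, but exhaustive search shows no assignment into 5 tape sides of capacity 28 min exists — the minimum is 6.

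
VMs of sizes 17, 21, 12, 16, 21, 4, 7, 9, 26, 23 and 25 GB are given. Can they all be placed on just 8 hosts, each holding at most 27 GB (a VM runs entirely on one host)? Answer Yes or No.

A valid assignment using 8 hosts:
  host 1: 26 = 26
  host 2: 25 = 25
  host 3: 23 + 4 = 27
  host 4: 21 = 21
  host 5: 21 = 21
  host 6: 17 + 9 = 26
  host 7: 16 + 7 = 23
  host 8: 12 = 12
Every load is within 27 GB, so 8 hosts suffice.

Yes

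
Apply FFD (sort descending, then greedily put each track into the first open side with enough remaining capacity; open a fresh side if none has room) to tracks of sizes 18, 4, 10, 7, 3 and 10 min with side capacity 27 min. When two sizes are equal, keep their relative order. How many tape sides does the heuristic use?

Sorted descending: 18, 10, 10, 7, 4, 3.
  18 → side 1 (new)  [load 18/27]
  10 → side 2 (new)  [load 10/27]
  10 → side 2  [load 20/27]
  7 → side 1  [load 25/27]
  4 → side 2  [load 24/27]
  3 → side 2  [load 27/27]
2 tape sides opened.

2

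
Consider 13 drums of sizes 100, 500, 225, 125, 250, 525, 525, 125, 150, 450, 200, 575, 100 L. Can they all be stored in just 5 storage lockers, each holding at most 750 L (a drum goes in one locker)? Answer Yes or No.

Total = 3850 L; ⌈3850/750⌉ = 6.
At least 6 storage lockers are required, but only 5 are allowed.

No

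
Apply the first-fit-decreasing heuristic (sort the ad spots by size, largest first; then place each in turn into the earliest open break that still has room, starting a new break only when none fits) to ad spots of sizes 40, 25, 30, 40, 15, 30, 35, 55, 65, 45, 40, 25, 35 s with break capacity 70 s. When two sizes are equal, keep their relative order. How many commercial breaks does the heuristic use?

7

Sorted descending: 65, 55, 45, 40, 40, 40, 35, 35, 30, 30, 25, 25, 15.
  65 → break 1 (new)  [load 65/70]
  55 → break 2 (new)  [load 55/70]
  45 → break 3 (new)  [load 45/70]
  40 → break 4 (new)  [load 40/70]
  40 → break 5 (new)  [load 40/70]
  40 → break 6 (new)  [load 40/70]
  35 → break 7 (new)  [load 35/70]
  35 → break 7  [load 70/70]
  30 → break 4  [load 70/70]
  30 → break 5  [load 70/70]
  25 → break 3  [load 70/70]
  25 → break 6  [load 65/70]
  15 → break 2  [load 70/70]
7 commercial breaks opened.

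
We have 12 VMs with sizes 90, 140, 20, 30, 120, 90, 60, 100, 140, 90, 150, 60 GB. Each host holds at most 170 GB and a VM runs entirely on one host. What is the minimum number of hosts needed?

8

Total = 150 + 140 + 140 + 120 + 100 + 90 + 90 + 90 + 60 + 60 + 30 + 20 = 1090 GB.
Lower bound: ⌈1090/170⌉ = 7 hosts.
Also, 8 VMs each exceed 85 GB, and no two of those can share a host, so at least 8 hosts are needed.
A packing using 8 hosts:
  host 1: 150 + 20 = 170
  host 2: 140 + 30 = 170
  host 3: 140 = 140
  host 4: 120 = 120
  host 5: 100 + 60 = 160
  host 6: 90 + 60 = 150
  host 7: 90 = 90
  host 8: 90 = 90
This matches the lower bound, so 8 is optimal.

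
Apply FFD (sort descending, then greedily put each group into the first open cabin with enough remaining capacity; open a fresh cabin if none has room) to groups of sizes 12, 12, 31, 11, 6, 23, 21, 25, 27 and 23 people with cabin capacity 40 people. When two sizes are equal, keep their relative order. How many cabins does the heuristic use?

6

Sorted descending: 31, 27, 25, 23, 23, 21, 12, 12, 11, 6.
  31 → cabin 1 (new)  [load 31/40]
  27 → cabin 2 (new)  [load 27/40]
  25 → cabin 3 (new)  [load 25/40]
  23 → cabin 4 (new)  [load 23/40]
  23 → cabin 5 (new)  [load 23/40]
  21 → cabin 6 (new)  [load 21/40]
  12 → cabin 2  [load 39/40]
  12 → cabin 3  [load 37/40]
  11 → cabin 4  [load 34/40]
  6 → cabin 1  [load 37/40]
6 cabins opened.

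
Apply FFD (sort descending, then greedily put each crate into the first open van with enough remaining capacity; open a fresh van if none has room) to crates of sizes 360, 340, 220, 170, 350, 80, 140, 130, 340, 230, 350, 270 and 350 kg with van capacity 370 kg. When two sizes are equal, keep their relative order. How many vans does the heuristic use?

Sorted descending: 360, 350, 350, 350, 340, 340, 270, 230, 220, 170, 140, 130, 80.
  360 → van 1 (new)  [load 360/370]
  350 → van 2 (new)  [load 350/370]
  350 → van 3 (new)  [load 350/370]
  350 → van 4 (new)  [load 350/370]
  340 → van 5 (new)  [load 340/370]
  340 → van 6 (new)  [load 340/370]
  270 → van 7 (new)  [load 270/370]
  230 → van 8 (new)  [load 230/370]
  220 → van 9 (new)  [load 220/370]
  170 → van 10 (new)  [load 170/370]
  140 → van 8  [load 370/370]
  130 → van 9  [load 350/370]
  80 → van 7  [load 350/370]
10 vans opened.

10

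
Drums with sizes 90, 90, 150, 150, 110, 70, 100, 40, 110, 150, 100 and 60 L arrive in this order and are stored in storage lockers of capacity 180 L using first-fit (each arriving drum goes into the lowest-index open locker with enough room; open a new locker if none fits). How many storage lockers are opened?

  90 → locker 1 (new)  [load 90/180]
  90 → locker 1  [load 180/180]
  150 → locker 2 (new)  [load 150/180]
  150 → locker 3 (new)  [load 150/180]
  110 → locker 4 (new)  [load 110/180]
  70 → locker 4  [load 180/180]
  100 → locker 5 (new)  [load 100/180]
  40 → locker 5  [load 140/180]
  110 → locker 6 (new)  [load 110/180]
  150 → locker 7 (new)  [load 150/180]
  100 → locker 8 (new)  [load 100/180]
  60 → locker 6  [load 170/180]
8 storage lockers opened.

8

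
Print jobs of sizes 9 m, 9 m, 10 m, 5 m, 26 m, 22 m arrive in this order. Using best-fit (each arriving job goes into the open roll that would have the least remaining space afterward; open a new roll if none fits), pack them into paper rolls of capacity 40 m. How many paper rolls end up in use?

3

  9 → roll 1 (new)  [load 9/40]
  9 → roll 1  [load 18/40]
  10 → roll 1  [load 28/40]
  5 → roll 1  [load 33/40]
  26 → roll 2 (new)  [load 26/40]
  22 → roll 3 (new)  [load 22/40]
3 paper rolls opened.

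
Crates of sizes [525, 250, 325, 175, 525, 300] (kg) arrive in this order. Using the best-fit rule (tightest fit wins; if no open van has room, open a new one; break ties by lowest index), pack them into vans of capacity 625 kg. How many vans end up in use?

  525 → van 1 (new)  [load 525/625]
  250 → van 2 (new)  [load 250/625]
  325 → van 2  [load 575/625]
  175 → van 3 (new)  [load 175/625]
  525 → van 4 (new)  [load 525/625]
  300 → van 3  [load 475/625]
4 vans opened.

4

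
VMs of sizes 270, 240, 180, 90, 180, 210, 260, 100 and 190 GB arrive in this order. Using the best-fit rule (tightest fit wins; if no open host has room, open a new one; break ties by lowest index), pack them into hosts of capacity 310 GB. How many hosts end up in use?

  270 → host 1 (new)  [load 270/310]
  240 → host 2 (new)  [load 240/310]
  180 → host 3 (new)  [load 180/310]
  90 → host 3  [load 270/310]
  180 → host 4 (new)  [load 180/310]
  210 → host 5 (new)  [load 210/310]
  260 → host 6 (new)  [load 260/310]
  100 → host 5  [load 310/310]
  190 → host 7 (new)  [load 190/310]
7 hosts opened.

7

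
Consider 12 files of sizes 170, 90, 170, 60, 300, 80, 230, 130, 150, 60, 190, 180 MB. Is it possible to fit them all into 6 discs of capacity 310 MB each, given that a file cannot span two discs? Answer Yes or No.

Total = 1810 MB; ⌈1810/310⌉ = 6.
The bound of 6 does not rule out 6, but exhaustive search shows no assignment into 6 discs of capacity 310 MB exists — the minimum is 7.

No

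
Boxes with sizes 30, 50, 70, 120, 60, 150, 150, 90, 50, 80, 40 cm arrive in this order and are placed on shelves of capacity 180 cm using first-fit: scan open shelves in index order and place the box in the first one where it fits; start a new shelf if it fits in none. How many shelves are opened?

  30 → shelf 1 (new)  [load 30/180]
  50 → shelf 1  [load 80/180]
  70 → shelf 1  [load 150/180]
  120 → shelf 2 (new)  [load 120/180]
  60 → shelf 2  [load 180/180]
  150 → shelf 3 (new)  [load 150/180]
  150 → shelf 4 (new)  [load 150/180]
  90 → shelf 5 (new)  [load 90/180]
  50 → shelf 5  [load 140/180]
  80 → shelf 6 (new)  [load 80/180]
  40 → shelf 5  [load 180/180]
6 shelves opened.

6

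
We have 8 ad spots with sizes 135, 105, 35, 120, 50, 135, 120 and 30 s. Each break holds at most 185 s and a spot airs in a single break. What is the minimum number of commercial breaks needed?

5

Total = 135 + 135 + 120 + 120 + 105 + 50 + 35 + 30 = 730 s.
Lower bound: ⌈730/185⌉ = 4 commercial breaks.
Also, 5 ad spots each exceed 185/2 s, and no two of those can share a break, so at least 5 commercial breaks are needed.
A packing using 5 commercial breaks:
  break 1: 135 + 50 = 185
  break 2: 135 + 35 = 170
  break 3: 120 + 30 = 150
  break 4: 120 = 120
  break 5: 105 = 105
This matches the lower bound, so 5 is optimal.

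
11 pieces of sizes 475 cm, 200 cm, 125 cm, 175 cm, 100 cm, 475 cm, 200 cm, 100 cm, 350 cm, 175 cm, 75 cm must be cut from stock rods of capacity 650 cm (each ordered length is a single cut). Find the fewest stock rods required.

4

Total = 475 + 475 + 350 + 200 + 200 + 175 + 175 + 125 + 100 + 100 + 75 = 2450 cm.
Lower bound: ⌈2450/650⌉ = 4 stock rods.
A packing using 4 stock rods:
  stock rod 1: 475 + 175 = 650
  stock rod 2: 475 + 175 = 650
  stock rod 3: 350 + 200 + 100 = 650
  stock rod 4: 200 + 125 + 100 + 75 = 500
This matches the lower bound, so 4 is optimal.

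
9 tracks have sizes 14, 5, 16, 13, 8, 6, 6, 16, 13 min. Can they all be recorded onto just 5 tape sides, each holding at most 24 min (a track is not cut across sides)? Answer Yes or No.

Yes

A valid assignment using 5 tape sides:
  side 1: 16 + 8 = 24
  side 2: 16 + 6 = 22
  side 3: 14 + 6 = 20
  side 4: 13 + 5 = 18
  side 5: 13 = 13
Every load is within 24 min, so 5 tape sides suffice.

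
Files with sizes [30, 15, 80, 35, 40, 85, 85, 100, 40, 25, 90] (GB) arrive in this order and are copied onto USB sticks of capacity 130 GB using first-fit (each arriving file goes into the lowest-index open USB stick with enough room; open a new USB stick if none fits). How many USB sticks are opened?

  30 → USB stick 1 (new)  [load 30/130]
  15 → USB stick 1  [load 45/130]
  80 → USB stick 1  [load 125/130]
  35 → USB stick 2 (new)  [load 35/130]
  40 → USB stick 2  [load 75/130]
  85 → USB stick 3 (new)  [load 85/130]
  85 → USB stick 4 (new)  [load 85/130]
  100 → USB stick 5 (new)  [load 100/130]
  40 → USB stick 2  [load 115/130]
  25 → USB stick 3  [load 110/130]
  90 → USB stick 6 (new)  [load 90/130]
6 USB sticks opened.

6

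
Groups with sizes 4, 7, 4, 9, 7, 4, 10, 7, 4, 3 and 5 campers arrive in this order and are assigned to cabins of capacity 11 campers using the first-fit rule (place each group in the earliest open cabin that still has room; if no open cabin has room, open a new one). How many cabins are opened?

  4 → cabin 1 (new)  [load 4/11]
  7 → cabin 1  [load 11/11]
  4 → cabin 2 (new)  [load 4/11]
  9 → cabin 3 (new)  [load 9/11]
  7 → cabin 2  [load 11/11]
  4 → cabin 4 (new)  [load 4/11]
  10 → cabin 5 (new)  [load 10/11]
  7 → cabin 4  [load 11/11]
  4 → cabin 6 (new)  [load 4/11]
  3 → cabin 6  [load 7/11]
  5 → cabin 7 (new)  [load 5/11]
7 cabins opened.

7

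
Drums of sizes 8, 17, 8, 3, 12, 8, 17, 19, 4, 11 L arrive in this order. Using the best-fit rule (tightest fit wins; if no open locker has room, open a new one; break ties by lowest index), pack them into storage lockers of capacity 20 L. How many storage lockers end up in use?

6

  8 → locker 1 (new)  [load 8/20]
  17 → locker 2 (new)  [load 17/20]
  8 → locker 1  [load 16/20]
  3 → locker 2  [load 20/20]
  12 → locker 3 (new)  [load 12/20]
  8 → locker 3  [load 20/20]
  17 → locker 4 (new)  [load 17/20]
  19 → locker 5 (new)  [load 19/20]
  4 → locker 1  [load 20/20]
  11 → locker 6 (new)  [load 11/20]
6 storage lockers opened.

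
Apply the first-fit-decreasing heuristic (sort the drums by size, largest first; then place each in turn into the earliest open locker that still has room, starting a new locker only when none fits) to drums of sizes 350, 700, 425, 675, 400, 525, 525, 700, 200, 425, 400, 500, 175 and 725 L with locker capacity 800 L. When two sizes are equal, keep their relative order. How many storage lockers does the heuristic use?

10

Sorted descending: 725, 700, 700, 675, 525, 525, 500, 425, 425, 400, 400, 350, 200, 175.
  725 → locker 1 (new)  [load 725/800]
  700 → locker 2 (new)  [load 700/800]
  700 → locker 3 (new)  [load 700/800]
  675 → locker 4 (new)  [load 675/800]
  525 → locker 5 (new)  [load 525/800]
  525 → locker 6 (new)  [load 525/800]
  500 → locker 7 (new)  [load 500/800]
  425 → locker 8 (new)  [load 425/800]
  425 → locker 9 (new)  [load 425/800]
  400 → locker 10 (new)  [load 400/800]
  400 → locker 10  [load 800/800]
  350 → locker 8  [load 775/800]
  200 → locker 5  [load 725/800]
  175 → locker 6  [load 700/800]
10 storage lockers opened.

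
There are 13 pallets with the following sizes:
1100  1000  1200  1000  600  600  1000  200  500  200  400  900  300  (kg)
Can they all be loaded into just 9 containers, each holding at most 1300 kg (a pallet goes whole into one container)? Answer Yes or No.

A valid assignment using 8 containers:
  container 1: 1200 = 1200
  container 2: 1100 + 200 = 1300
  container 3: 1000 + 300 = 1300
  container 4: 1000 + 200 = 1200
  container 5: 1000 = 1000
  container 6: 900 + 400 = 1300
  container 7: 600 + 600 = 1200
  container 8: 500 = 500
That uses only 8 ≤ 9, so 9 containers are enough.

Yes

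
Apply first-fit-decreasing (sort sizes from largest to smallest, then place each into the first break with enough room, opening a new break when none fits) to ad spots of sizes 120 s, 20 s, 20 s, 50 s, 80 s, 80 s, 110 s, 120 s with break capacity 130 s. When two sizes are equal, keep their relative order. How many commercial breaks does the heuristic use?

Sorted descending: 120, 120, 110, 80, 80, 50, 20, 20.
  120 → break 1 (new)  [load 120/130]
  120 → break 2 (new)  [load 120/130]
  110 → break 3 (new)  [load 110/130]
  80 → break 4 (new)  [load 80/130]
  80 → break 5 (new)  [load 80/130]
  50 → break 4  [load 130/130]
  20 → break 3  [load 130/130]
  20 → break 5  [load 100/130]
5 commercial breaks opened.

5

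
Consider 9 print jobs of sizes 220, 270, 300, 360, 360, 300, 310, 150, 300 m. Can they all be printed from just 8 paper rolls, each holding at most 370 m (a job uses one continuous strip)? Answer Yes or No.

A valid assignment using 8 paper rolls:
  roll 1: 360 = 360
  roll 2: 360 = 360
  roll 3: 310 = 310
  roll 4: 300 = 300
  roll 5: 300 = 300
  roll 6: 300 = 300
  roll 7: 270 = 270
  roll 8: 220 + 150 = 370
Every load is within 370 m, so 8 paper rolls suffice.

Yes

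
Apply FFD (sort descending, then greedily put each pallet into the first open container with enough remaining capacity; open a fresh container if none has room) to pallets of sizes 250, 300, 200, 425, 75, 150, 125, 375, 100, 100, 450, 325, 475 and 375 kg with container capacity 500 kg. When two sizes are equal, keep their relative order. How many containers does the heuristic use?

Sorted descending: 475, 450, 425, 375, 375, 325, 300, 250, 200, 150, 125, 100, 100, 75.
  475 → container 1 (new)  [load 475/500]
  450 → container 2 (new)  [load 450/500]
  425 → container 3 (new)  [load 425/500]
  375 → container 4 (new)  [load 375/500]
  375 → container 5 (new)  [load 375/500]
  325 → container 6 (new)  [load 325/500]
  300 → container 7 (new)  [load 300/500]
  250 → container 8 (new)  [load 250/500]
  200 → container 7  [load 500/500]
  150 → container 6  [load 475/500]
  125 → container 4  [load 500/500]
  100 → container 5  [load 475/500]
  100 → container 8  [load 350/500]
  75 → container 3  [load 500/500]
8 containers opened.

8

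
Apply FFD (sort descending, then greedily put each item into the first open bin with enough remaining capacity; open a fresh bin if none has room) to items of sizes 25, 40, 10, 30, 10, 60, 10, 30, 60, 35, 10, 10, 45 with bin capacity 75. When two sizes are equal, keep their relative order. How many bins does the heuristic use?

6

Sorted descending: 60, 60, 45, 40, 35, 30, 30, 25, 10, 10, 10, 10, 10.
  60 → bin 1 (new)  [load 60/75]
  60 → bin 2 (new)  [load 60/75]
  45 → bin 3 (new)  [load 45/75]
  40 → bin 4 (new)  [load 40/75]
  35 → bin 4  [load 75/75]
  30 → bin 3  [load 75/75]
  30 → bin 5 (new)  [load 30/75]
  25 → bin 5  [load 55/75]
  10 → bin 1  [load 70/75]
  10 → bin 2  [load 70/75]
  10 → bin 5  [load 65/75]
  10 → bin 5  [load 75/75]
  10 → bin 6 (new)  [load 10/75]
6 bins opened.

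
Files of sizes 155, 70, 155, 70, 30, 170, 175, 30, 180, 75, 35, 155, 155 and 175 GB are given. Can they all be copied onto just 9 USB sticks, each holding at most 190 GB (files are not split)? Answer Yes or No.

Total = 1630 GB; ⌈1630/190⌉ = 9.
The bound of 9 does not rule out 9, but exhaustive search shows no assignment into 9 USB sticks of capacity 190 GB exists — the minimum is 10.

No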